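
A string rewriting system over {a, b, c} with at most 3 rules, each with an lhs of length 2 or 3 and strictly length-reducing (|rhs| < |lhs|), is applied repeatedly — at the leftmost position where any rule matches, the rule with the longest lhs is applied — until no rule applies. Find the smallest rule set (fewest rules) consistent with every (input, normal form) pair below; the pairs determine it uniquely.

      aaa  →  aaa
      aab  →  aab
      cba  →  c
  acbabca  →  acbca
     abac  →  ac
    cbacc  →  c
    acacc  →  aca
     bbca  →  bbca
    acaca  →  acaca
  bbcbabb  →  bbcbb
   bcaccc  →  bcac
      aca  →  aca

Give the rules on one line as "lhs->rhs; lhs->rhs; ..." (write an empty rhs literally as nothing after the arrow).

ba->; cc->

  | aaa
  | aab
  | cba => c
  | acbabca => acbca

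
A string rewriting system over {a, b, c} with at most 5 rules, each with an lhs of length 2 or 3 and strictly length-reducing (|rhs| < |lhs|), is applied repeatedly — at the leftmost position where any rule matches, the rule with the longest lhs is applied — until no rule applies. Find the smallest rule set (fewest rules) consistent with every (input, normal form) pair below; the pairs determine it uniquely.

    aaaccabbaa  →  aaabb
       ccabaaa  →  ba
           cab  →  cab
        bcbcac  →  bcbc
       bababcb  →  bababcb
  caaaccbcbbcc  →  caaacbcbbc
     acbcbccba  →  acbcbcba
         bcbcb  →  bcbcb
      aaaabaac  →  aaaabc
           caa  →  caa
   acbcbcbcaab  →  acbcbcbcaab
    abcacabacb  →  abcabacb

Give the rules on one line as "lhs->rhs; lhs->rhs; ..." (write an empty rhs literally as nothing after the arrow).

  | aaaccabbaa => aaabbaa => aaabb
  | ccabaaa => baaa => ba
  | cab
  | bcbcac => bcbc

baa->b; cac->c; cc->c; cca->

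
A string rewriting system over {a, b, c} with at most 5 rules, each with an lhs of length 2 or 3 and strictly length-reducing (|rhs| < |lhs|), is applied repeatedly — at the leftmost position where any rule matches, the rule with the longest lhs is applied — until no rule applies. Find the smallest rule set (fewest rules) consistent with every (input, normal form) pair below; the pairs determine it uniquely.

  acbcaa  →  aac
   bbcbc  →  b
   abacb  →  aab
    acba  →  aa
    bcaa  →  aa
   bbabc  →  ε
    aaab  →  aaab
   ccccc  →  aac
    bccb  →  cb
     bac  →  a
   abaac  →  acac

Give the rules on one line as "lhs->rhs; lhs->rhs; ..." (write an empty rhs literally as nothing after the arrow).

  | acbcaa => acaa => aac
  | bbcbc => bbc => b
  | abacb => accb => aab
  | acba => acc => aa

ba->c; bc->; caa->ac; cc->a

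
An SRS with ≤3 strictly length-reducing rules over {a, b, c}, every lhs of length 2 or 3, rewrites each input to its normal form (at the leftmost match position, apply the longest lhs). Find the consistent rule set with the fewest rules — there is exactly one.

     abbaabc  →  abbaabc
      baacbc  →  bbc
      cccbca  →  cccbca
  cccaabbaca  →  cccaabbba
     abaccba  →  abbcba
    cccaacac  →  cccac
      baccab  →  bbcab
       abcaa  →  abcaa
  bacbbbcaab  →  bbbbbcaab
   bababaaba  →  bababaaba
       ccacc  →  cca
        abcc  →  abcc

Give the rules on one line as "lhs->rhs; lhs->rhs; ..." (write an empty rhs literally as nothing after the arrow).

aac->; acc->a; bac->bb

  | abbaabc
  | baacbc => bbc
  | cccbca
  | cccaabbaca => cccaabbba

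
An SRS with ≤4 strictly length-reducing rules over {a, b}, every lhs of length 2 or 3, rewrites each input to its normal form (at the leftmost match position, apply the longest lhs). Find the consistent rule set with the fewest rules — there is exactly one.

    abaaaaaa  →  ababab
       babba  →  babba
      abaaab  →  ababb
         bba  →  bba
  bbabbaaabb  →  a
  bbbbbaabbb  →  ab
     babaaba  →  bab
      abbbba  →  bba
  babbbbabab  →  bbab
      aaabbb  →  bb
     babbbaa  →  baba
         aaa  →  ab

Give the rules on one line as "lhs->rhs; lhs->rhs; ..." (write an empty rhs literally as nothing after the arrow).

aa->b; aaa->ab; bbb->a

  | abaaaaaa => ababaaa => ababab
  | babba
  | abaaab => ababb
  | bba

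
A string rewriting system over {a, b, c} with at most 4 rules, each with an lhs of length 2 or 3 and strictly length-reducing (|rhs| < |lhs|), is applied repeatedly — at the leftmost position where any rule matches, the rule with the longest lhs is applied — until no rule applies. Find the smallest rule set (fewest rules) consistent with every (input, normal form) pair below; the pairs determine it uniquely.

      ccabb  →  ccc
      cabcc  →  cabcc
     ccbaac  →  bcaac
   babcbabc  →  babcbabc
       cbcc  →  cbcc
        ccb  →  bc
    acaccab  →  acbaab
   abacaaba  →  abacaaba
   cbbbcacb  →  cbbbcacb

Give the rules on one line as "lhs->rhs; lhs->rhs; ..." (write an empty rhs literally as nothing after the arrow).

  | ccabb => ccc
  | cabcc
  | ccbaac => bcaac
  | babcbabc

abb->c; acc->ba; ccb->bc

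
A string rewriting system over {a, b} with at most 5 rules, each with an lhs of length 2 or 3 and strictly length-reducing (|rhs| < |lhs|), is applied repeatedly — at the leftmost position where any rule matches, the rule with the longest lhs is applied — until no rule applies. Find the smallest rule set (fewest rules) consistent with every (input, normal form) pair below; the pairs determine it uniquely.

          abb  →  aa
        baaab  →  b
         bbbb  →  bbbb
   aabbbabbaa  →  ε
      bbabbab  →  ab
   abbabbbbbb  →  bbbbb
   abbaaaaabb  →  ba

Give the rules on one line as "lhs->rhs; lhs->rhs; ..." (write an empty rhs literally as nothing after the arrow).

aab->ba; aba->; abb->aa; bba->ab

  | abb => aa
  | baaab => baba => b
  | bbbb
  | aabbbabbaa => babbabbaa => baaabbaa => bababaa => bbaa => aba => ε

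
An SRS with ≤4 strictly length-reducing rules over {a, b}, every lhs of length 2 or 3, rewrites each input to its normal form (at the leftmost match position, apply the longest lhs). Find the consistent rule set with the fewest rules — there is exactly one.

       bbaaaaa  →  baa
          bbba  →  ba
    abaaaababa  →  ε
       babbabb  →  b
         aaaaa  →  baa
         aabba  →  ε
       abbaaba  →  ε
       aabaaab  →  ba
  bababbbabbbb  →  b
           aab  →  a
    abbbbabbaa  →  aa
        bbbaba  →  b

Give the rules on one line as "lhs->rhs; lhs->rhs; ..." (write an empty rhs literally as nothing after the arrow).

  | bbaaaaa => aaaaa => baa
  | bbba => ba
  | abaaaababa => bbaaababa => aaababa => bbaba => aba => bb => ε
  | babbabb => bbabb => abb => b

aaa->b; ab->; aba->bb; bb->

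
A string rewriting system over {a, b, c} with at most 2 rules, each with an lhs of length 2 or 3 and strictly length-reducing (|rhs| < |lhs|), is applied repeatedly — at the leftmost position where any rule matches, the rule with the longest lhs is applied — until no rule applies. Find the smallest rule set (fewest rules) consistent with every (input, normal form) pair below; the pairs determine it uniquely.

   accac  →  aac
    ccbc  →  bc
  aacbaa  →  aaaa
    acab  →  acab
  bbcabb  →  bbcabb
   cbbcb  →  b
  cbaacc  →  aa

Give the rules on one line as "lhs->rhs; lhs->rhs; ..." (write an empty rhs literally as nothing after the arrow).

cb->; cc->

  | accac => aac
  | ccbc => bc
  | aacbaa => aaaa
  | acab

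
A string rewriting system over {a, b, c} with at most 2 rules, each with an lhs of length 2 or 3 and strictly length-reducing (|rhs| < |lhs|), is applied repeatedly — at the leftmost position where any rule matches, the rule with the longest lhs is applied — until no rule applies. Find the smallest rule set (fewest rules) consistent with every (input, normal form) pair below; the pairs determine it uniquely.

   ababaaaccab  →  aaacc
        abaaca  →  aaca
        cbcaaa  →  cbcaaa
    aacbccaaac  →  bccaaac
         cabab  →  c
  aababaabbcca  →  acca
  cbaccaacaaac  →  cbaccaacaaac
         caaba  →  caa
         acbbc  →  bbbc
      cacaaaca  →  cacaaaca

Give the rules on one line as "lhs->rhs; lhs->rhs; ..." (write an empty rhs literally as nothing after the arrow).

ab->; acb->bb

  | ababaaaccab => abaaaccab => aaaccab => aaacc
  | abaaca => aaca
  | cbcaaa
  | aacbccaaac => abbccaaac => bccaaac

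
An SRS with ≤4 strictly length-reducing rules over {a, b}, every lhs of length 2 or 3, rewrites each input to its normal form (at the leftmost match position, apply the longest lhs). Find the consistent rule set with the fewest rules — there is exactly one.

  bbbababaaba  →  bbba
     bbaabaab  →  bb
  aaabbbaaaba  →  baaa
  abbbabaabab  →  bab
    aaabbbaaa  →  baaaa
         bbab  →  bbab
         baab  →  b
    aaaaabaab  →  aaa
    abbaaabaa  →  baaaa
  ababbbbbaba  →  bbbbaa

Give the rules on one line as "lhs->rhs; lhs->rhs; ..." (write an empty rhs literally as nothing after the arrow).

aab->; aba->aa; abb->ba

  | bbbababaaba => bbbaabaaba => bbbaaba => bbba
  | bbaabaab => bbaab => bb
  | aaabbbaaaba => abbaaaba => baaaaba => baaa
  | abbbabaabab => bababaabab => baabaabab => baabab => bab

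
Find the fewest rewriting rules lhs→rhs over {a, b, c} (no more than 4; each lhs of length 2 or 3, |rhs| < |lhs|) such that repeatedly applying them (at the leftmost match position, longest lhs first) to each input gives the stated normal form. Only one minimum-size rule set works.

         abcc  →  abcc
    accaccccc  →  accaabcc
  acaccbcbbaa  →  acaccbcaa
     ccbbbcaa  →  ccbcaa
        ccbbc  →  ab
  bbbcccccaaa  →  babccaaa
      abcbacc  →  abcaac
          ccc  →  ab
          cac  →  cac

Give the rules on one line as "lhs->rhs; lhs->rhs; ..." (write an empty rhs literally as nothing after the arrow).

bac->aa; bb->; ccc->ab

  | abcc
  | accaccccc => accaabcc
  | acaccbcbbaa => acaccbcaa
  | ccbbbcaa => ccbcaa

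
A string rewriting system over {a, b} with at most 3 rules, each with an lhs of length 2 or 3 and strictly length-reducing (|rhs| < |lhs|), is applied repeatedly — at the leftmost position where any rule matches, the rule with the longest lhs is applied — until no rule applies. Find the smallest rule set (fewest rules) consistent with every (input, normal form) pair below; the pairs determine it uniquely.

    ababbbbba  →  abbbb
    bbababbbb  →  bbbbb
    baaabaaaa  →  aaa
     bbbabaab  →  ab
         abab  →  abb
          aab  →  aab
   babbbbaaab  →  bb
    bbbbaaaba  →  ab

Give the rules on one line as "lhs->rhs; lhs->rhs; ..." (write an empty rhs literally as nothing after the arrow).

  | ababbbbba => abbbbbba => abbbb
  | bbababbbb => babbbb => bbbbb
  | baaabaaaa => baabaaaa => babaaaa => bbaaaa => aaa
  | bbbabaab => bbaab => ab

ba->b; bba->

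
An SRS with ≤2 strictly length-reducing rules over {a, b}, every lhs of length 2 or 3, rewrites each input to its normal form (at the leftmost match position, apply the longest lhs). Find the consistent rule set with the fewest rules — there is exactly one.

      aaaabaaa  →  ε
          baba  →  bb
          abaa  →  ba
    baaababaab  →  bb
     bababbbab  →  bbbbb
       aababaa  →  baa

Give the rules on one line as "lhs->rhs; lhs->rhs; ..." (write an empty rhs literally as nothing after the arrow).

ab->; aba->b

  | aaaabaaa => aaabaa => aaba => ab => ε
  | baba => bb
  | abaa => ba
  | baaababaab => baabbaab => babaab => bbab => bb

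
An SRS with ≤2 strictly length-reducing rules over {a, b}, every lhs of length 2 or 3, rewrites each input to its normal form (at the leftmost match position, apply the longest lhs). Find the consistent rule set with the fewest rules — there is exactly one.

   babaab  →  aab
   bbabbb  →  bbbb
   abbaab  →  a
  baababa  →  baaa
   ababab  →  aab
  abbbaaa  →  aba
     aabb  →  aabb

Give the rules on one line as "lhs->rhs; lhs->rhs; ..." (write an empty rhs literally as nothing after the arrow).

  | babaab => aab
  | bbabbb => bbbb
  | abbaab => abab => a
  | baababa => baaa

bab->; bba->b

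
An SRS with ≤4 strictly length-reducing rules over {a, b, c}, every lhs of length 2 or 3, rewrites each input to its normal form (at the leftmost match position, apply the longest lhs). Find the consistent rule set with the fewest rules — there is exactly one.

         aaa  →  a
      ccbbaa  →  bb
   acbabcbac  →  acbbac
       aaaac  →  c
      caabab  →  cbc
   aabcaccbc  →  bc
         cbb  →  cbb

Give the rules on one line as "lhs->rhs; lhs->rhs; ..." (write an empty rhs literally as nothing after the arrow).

  | aaa => a
  | ccbbaa => bbaa => bb
  | acbabcbac => acbccbac => acbbac
  | aaaac => aac => c

aa->; ab->c; cc->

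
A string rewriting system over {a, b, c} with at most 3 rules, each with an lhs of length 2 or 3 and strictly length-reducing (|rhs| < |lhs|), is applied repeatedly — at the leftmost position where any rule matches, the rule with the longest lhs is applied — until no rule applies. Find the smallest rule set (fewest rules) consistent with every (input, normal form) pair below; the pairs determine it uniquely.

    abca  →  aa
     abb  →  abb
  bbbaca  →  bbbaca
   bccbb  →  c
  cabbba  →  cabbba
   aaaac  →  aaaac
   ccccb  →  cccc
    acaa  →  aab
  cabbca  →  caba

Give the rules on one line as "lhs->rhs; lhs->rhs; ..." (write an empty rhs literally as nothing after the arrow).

bc->; caa->ab; cb->c

  | abca => aa
  | abb
  | bbbaca
  | bccbb => cbb => cb => c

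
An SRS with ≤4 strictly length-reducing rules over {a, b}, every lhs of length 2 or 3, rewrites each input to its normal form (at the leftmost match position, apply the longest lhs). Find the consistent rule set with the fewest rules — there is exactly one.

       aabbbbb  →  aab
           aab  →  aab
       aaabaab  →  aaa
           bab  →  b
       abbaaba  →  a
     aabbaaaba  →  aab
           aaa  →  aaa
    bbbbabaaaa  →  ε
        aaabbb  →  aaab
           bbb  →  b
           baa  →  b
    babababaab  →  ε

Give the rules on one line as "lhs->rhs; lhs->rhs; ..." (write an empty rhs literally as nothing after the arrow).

  | aabbbbb => aabbb => aab
  | aab
  | aaabaab => aaabb => aaa
  | bab => b

ba->; baa->b; bb->; bba->b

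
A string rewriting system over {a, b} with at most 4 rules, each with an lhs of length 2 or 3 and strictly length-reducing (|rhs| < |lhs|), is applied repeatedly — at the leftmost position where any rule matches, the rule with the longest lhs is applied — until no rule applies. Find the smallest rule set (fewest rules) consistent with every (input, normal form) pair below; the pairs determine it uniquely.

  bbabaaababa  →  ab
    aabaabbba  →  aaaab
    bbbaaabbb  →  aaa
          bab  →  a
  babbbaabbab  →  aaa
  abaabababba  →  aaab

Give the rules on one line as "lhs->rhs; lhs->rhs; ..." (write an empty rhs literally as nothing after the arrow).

  | bbabaaababa => bbaaababa => baababa => bbbaba => ababa => abba => ab
  | aabaabbba => aabbbbba => aaabbba => aaaaba => aaaab
  | bbbaaabbb => abaaabbb => abbabbb => abbbb => aabb => aaa
  | bab => bb => a

ba->b; baa->bb; bb->a; bba->b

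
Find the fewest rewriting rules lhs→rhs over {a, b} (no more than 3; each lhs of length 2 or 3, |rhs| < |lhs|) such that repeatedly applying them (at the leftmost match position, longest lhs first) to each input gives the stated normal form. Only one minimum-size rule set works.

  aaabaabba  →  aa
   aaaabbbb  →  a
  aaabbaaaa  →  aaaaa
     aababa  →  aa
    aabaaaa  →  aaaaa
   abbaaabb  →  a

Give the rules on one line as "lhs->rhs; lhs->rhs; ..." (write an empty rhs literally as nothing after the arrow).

  | aaabaabba => aabaabba => abaabba => aaabba => aabba => abba => aba => aa
  | aaaabbbb => aaabbbb => aabbbb => abbbb => abbb => abb => ab => a
  | aaabbaaaa => aabbaaaa => abbaaaa => abaaaa => aaaaa
  | aababa => ababa => aaba => aba => aa

aab->ab; ab->a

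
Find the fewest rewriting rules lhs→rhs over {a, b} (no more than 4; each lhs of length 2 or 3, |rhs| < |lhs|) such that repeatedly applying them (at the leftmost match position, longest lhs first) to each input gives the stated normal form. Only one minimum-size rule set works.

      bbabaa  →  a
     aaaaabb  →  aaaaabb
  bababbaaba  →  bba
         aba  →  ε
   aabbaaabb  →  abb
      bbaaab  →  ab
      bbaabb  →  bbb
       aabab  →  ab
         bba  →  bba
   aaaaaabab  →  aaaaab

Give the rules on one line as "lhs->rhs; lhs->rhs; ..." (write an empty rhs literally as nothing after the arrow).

aba->; baa->; bab->ab

  | bbabaa => babaa => abaa => a
  | aaaaabb
  | bababbaaba => ababbaaba => bbaaba => bba
  | aba => ε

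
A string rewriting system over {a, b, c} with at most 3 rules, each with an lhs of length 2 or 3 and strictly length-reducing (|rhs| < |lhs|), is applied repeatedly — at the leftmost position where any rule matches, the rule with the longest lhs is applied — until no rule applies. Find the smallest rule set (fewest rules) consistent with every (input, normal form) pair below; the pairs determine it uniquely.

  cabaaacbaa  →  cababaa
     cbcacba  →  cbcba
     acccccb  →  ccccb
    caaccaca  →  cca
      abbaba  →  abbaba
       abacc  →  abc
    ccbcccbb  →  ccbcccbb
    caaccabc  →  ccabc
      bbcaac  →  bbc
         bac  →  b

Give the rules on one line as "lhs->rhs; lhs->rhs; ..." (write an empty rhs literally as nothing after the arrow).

aac->; ac->

  | cabaaacbaa => cababaa
  | cbcacba => cbcba
  | acccccb => ccccb
  | caaccaca => ccaca => cca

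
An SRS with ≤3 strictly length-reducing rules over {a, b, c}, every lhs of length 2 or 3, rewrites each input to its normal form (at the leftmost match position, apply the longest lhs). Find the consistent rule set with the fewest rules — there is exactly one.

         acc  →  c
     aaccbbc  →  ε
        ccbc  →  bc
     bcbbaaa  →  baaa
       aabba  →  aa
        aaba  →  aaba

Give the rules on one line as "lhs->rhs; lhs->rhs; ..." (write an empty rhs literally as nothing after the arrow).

ac->; bb->c; cc->

  | acc => c
  | aaccbbc => acbbc => bbc => cc => ε
  | ccbc => bc
  | bcbbaaa => bccaaa => baaa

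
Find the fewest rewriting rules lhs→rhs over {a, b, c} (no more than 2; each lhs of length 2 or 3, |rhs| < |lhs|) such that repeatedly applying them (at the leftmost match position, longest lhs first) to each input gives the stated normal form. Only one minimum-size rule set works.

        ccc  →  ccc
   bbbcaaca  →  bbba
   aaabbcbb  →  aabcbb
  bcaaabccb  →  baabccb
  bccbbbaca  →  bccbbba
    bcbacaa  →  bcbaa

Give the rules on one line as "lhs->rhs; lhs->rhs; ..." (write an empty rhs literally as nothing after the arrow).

abb->b; ca->

  | ccc
  | bbbcaaca => bbbaca => bbba
  | aaabbcbb => aabcbb
  | bcaaabccb => baabccb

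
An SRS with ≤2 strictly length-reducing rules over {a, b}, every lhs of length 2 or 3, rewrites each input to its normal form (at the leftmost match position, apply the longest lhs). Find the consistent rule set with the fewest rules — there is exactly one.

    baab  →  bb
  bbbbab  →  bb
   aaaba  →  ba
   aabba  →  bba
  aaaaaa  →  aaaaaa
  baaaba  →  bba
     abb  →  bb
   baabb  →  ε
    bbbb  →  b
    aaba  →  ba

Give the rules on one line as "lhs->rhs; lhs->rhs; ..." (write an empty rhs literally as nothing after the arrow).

  | baab => bab => bb
  | bbbbab => bab => bb
  | aaaba => aaba => aba => ba
  | aabba => abba => bba

ab->b; bbb->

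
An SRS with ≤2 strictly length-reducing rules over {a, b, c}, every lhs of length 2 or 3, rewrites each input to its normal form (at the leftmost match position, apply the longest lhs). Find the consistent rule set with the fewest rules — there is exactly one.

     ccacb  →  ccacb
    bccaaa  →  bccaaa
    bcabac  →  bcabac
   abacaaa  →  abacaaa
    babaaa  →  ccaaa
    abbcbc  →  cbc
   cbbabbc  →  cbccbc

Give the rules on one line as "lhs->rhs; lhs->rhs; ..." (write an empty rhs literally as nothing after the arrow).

abb->; bab->cc

  | ccacb
  | bccaaa
  | bcabac
  | abacaaa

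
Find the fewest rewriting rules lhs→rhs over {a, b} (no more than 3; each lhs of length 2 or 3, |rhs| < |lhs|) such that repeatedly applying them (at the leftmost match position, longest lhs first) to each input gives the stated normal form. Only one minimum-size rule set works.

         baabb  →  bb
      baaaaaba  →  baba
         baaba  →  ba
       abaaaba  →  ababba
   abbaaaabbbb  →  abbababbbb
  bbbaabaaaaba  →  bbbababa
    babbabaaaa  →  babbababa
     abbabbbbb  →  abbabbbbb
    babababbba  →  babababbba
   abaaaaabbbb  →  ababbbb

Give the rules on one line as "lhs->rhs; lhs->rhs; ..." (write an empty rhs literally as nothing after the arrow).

  | baabb => bb
  | baaaaaba => babaaba => baba
  | baaba => ba
  | abaaaba => ababba

aaa->ab; aab->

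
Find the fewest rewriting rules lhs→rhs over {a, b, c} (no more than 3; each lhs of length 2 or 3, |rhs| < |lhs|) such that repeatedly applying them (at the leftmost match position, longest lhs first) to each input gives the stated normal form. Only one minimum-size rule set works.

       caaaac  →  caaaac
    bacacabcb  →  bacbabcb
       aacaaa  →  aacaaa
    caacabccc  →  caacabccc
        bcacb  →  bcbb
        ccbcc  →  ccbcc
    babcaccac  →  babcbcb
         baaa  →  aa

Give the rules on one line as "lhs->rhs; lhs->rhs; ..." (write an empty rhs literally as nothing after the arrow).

  | caaaac
  | bacacabcb => bacbabcb
  | aacaaa
  | caacabccc

baa->a; cac->cb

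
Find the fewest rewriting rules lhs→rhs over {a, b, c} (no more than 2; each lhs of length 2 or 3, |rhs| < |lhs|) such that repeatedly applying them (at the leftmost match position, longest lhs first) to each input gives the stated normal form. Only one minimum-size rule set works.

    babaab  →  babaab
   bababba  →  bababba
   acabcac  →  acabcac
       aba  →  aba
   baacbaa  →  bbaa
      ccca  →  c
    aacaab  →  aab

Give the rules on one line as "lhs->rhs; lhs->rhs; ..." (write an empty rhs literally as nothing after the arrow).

aac->; cca->

  | babaab
  | bababba
  | acabcac
  | aba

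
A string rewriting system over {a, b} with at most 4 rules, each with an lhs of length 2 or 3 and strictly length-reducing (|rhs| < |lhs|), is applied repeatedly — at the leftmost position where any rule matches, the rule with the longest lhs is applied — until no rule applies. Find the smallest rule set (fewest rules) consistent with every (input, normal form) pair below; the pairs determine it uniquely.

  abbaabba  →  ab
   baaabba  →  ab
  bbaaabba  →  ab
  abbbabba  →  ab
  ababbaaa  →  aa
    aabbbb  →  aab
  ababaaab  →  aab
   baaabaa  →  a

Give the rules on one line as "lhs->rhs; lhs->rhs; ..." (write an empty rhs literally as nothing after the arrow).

  | abbaabba => abaabba => abba => aba => ab
  | baaabba => abba => aba => ab
  | bbaaabba => baaabba => abba => aba => ab
  | abbbabba => abbabba => ababba => abbba => abba => aba => ab

ba->b; baa->; bb->b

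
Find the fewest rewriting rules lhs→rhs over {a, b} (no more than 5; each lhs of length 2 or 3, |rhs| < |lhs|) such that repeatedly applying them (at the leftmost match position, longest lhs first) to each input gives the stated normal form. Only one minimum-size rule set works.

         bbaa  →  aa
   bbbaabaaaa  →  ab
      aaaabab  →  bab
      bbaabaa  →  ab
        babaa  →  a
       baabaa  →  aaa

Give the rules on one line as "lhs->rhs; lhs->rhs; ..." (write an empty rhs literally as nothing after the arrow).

aab->b; baa->ab; bb->; bbb->a

  | bbaa => aa
  | bbbaabaaaa => aaabaaaa => abaaaa => aabaa => baa => ab
  | aaaabab => aabab => bab
  | bbaabaa => aabaa => baa => ab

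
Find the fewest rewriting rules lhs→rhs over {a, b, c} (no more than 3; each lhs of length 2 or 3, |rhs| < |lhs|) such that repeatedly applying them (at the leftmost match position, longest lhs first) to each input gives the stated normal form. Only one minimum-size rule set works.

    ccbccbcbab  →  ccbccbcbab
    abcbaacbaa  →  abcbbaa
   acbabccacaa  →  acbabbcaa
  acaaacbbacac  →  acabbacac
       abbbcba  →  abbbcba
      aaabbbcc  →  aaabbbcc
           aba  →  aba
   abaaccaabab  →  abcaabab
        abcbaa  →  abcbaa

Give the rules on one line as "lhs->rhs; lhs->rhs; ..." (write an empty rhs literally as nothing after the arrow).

aac->; cca->b

  | ccbccbcbab
  | abcbaacbaa => abcbbaa
  | acbabccacaa => acbabbcaa
  | acaaacbbacac => acabbacac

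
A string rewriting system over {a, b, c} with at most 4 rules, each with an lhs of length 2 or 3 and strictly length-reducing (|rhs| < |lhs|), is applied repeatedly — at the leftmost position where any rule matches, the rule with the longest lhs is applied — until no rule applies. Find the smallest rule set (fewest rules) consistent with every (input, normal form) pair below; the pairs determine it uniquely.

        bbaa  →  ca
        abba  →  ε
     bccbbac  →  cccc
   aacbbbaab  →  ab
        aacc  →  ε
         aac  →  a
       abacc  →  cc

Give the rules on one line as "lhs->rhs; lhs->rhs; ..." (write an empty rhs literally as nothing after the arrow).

  | bbaa => bca => ca
  | abba => abc => ac => ε
  | bccbbac => ccbbac => ccbcc => cccc
  | aacbbbaab => abbbaab => abbcab => abcab => acab => ab

ac->; ba->c; bc->c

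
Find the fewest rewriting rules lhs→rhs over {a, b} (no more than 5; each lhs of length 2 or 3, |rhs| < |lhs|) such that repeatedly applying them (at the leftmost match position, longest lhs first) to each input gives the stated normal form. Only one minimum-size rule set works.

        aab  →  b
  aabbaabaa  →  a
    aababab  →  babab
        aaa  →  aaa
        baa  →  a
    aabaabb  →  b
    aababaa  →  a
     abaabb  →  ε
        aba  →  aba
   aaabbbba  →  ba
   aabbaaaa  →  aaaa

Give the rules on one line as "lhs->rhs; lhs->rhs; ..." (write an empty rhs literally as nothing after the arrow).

aab->b; abb->b; baa->a; bb->

  | aab => b
  | aabbaabaa => bbaabaa => aabaa => baa => a
  | aababab => babab
  | aaa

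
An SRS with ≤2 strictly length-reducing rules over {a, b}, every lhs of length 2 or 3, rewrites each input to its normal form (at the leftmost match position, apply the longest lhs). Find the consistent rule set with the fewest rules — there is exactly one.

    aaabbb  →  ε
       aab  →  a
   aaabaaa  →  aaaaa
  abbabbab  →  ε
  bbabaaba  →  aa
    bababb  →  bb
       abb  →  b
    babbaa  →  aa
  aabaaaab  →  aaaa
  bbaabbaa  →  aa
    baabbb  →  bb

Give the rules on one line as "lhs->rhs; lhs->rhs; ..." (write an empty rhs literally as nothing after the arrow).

  | aaabbb => aabb => ab => ε
  | aab => a
  | aaabaaa => aaaaa
  | abbabbab => babbab => bbab => ab => ε

ab->; bba->a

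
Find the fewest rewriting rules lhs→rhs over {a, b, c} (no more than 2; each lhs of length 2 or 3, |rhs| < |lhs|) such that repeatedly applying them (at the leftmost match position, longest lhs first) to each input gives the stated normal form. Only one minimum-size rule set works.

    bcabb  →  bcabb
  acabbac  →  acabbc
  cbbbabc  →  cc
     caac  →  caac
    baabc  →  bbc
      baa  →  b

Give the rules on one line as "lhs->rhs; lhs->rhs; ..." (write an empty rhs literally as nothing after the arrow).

  | bcabb
  | acabbac => acabbc
  | cbbbabc => cbabc => cbbc => cc
  | caac

ba->b; cbb->c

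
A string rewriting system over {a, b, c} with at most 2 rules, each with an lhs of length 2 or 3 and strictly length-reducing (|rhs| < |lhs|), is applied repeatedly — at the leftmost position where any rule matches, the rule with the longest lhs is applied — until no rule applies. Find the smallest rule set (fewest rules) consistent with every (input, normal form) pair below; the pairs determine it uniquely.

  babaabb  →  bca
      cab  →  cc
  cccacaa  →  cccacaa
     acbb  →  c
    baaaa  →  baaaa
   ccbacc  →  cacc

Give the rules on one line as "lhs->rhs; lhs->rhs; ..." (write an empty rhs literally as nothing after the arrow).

ab->c; cb->

  | babaabb => bcaabb => bcacb => bca
  | cab => cc
  | cccacaa
  | acbb => ab => c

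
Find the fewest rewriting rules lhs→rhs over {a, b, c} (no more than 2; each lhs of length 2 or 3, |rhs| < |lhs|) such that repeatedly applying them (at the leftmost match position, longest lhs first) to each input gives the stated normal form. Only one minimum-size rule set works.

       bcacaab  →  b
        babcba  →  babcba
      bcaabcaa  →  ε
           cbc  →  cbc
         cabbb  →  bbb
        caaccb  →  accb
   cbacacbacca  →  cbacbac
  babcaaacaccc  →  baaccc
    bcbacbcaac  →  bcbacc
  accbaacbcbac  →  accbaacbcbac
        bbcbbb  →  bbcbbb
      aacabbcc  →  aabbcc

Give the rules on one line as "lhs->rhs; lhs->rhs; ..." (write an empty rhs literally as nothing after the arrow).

  | bcacaab => ccaab => cab => b
  | babcba
  | bcaabcaa => cabcaa => bcaa => ca => ε
  | cbc

bca->c; ca->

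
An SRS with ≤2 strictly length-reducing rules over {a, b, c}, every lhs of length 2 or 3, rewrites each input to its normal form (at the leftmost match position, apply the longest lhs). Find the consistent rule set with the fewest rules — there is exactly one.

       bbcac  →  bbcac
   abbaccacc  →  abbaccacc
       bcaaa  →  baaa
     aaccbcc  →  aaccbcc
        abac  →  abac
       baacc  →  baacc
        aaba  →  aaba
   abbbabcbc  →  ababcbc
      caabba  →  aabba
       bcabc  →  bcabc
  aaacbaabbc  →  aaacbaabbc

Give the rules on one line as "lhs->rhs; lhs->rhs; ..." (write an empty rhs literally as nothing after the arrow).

bbb->b; caa->aa

  | bbcac
  | abbaccacc
  | bcaaa => baaa
  | aaccbcc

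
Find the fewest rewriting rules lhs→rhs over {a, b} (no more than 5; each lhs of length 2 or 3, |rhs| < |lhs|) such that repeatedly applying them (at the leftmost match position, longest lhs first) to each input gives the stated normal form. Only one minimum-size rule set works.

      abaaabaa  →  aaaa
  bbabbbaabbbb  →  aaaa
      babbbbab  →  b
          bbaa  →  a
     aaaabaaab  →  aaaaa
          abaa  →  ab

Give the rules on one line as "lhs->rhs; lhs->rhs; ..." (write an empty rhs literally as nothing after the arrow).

  | abaaabaa => abaabaa => ababaa => abbaa => aaaa
  | bbabbbaabbbb => bbbaabbbb => aabbbb => aaabb => aaaa
  | babbbbab => bbbbbab => bbab => b
  | bbaa => a

abb->aa; ba->b; bba->; bbb->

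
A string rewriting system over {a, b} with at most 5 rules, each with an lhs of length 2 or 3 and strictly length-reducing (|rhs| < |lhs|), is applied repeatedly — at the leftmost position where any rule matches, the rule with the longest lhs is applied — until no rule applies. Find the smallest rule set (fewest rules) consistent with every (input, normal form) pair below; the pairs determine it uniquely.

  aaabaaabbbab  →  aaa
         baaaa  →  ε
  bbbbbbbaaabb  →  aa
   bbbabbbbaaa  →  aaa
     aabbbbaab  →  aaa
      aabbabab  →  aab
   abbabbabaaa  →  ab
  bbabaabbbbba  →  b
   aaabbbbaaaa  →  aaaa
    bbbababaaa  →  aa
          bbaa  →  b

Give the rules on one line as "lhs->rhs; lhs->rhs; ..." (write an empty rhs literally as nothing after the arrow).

ba->; baa->ba; bab->ba; bbb->a

  | aaabaaabbbab => aaabaabbbab => aaababbbab => aaababbab => aaababab => aaabaab => aaabab => aaaba => aaa
  | baaaa => baaa => baa => ba => ε
  | bbbbbbbaaabb => abbbbaaabb => aabaaabb => aabaabb => aababb => aabab => aaba => aa
  | bbbabbbbaaa => aabbbbaaa => aaabaaa => aaabaa => aaaba => aaa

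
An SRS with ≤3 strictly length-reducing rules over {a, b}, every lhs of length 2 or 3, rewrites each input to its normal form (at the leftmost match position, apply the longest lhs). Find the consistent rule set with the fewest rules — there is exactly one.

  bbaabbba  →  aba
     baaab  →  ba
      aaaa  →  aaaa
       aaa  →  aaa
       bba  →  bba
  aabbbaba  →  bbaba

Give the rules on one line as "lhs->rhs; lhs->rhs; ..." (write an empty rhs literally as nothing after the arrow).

aab->; bbb->a

  | bbaabbba => bbbba => aba
  | baaab => ba
  | aaaa
  | aaa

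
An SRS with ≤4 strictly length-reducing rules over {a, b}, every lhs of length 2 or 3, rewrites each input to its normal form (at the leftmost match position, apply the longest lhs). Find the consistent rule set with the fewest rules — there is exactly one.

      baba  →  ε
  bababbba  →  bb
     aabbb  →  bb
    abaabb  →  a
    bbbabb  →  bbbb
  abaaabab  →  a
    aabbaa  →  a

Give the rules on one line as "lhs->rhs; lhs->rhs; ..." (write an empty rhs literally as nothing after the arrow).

  | baba => ba => ε
  | bababbba => babbba => bbba => bb
  | aabbb => bb
  | abaabb => aaabb => ab => a

aab->; ab->a; ba->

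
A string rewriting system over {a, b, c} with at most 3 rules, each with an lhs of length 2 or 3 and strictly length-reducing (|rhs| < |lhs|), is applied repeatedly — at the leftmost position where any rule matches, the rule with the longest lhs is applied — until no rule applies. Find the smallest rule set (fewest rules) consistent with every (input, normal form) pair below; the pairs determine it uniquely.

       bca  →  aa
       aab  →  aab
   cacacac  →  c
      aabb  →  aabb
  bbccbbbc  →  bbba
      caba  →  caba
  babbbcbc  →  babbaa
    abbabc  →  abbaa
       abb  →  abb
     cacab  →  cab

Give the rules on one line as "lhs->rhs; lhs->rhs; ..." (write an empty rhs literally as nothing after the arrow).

ac->; bc->a

  | bca => aa
  | aab
  | cacacac => cacac => cac => c
  | aabb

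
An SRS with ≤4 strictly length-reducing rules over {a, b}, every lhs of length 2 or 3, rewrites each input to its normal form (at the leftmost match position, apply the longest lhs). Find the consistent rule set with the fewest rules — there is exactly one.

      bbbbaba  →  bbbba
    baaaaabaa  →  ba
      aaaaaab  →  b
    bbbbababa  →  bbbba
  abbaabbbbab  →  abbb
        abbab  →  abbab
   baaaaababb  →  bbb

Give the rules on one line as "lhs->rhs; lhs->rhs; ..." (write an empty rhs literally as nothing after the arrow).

  | bbbbaba => bbbba
  | baaaaabaa => baabaa => baaaa => ba
  | aaaaaab => aaab => b
  | bbbbababa => bbbbaba => bbbba

aaa->; aab->aa; aba->a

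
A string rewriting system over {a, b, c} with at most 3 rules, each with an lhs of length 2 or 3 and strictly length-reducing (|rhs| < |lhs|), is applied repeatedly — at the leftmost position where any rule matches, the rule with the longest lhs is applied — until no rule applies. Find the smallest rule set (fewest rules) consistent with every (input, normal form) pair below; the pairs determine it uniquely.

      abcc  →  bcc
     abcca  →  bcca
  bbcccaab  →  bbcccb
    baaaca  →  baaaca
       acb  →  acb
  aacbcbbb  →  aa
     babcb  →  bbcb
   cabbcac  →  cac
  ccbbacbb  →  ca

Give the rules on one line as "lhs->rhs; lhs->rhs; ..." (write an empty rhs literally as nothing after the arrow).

ab->b; cbb->

  | abcc => bcc
  | abcca => bcca
  | bbcccaab => bbcccab => bbcccb
  | baaaca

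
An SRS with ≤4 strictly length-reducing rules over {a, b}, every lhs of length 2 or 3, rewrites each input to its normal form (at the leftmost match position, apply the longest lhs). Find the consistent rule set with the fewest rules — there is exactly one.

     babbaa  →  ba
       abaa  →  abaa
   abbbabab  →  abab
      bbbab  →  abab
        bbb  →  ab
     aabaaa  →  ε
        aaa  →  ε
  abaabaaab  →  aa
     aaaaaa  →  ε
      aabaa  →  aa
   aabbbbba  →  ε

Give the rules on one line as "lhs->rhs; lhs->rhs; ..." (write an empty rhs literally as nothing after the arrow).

  | babbaa => baaaa => ba
  | abaa
  | abbbabab => aababab => abab
  | bbbab => abab

aaa->; aab->; bb->a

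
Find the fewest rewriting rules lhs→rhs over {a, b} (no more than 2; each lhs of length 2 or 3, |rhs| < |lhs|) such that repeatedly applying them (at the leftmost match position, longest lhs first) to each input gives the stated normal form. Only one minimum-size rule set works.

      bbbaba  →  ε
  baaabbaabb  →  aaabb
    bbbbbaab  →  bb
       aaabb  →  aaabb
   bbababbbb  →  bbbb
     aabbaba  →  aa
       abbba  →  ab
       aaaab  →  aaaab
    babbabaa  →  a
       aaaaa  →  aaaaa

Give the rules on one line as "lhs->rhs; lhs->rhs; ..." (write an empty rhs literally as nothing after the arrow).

ba->; bba->

  | bbbaba => bba => ε
  | baaabbaabb => aabbaabb => aaabb
  | bbbbbaab => bbbab => bb
  | aaabb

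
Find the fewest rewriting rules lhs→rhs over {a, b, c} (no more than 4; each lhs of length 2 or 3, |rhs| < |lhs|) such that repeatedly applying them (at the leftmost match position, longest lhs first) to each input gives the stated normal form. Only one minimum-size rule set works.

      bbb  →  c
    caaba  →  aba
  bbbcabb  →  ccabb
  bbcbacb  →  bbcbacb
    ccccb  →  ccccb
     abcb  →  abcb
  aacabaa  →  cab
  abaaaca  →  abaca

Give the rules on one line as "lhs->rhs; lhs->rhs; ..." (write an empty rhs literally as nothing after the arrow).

  | bbb => c
  | caaba => aba
  | bbbcabb => ccabb
  | bbcbacb

aa->; bbb->c; caa->a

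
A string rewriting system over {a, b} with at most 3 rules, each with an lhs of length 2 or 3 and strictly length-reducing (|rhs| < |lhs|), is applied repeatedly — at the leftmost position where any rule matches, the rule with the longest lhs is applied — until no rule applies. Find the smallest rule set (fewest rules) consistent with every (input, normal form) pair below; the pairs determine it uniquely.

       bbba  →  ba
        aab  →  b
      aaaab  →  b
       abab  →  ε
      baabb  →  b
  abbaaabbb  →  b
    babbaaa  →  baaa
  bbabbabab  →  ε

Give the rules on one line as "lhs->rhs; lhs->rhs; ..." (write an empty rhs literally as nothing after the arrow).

  | bbba => ba
  | aab => ab => b
  | aaaab => aaab => aab => ab => b
  | abab => bab => bb => ε

ab->b; bb->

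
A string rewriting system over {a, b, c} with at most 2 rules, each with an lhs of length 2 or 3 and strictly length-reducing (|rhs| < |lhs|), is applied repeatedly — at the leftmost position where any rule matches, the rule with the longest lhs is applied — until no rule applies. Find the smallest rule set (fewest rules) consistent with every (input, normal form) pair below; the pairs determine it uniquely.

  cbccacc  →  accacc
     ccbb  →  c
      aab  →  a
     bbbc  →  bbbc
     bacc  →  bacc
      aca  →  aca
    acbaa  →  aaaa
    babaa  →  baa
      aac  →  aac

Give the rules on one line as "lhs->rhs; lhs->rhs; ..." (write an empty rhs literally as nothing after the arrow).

  | cbccacc => accacc
  | ccbb => cab => c
  | aab => a
  | bbbc

ab->; cb->a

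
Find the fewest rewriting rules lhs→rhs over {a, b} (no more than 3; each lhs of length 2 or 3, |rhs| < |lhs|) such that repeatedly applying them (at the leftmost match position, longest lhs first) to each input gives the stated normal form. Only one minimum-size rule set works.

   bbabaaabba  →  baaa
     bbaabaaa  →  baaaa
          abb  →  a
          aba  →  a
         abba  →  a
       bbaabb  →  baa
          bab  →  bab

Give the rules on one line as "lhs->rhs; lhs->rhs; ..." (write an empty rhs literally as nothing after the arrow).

  | bbabaaabba => babaaabba => baaabba => baaaba => baaa
  | bbaabaaa => baabaaa => baaaa
  | abb => a
  | aba => a

aba->a; bb->; bba->ba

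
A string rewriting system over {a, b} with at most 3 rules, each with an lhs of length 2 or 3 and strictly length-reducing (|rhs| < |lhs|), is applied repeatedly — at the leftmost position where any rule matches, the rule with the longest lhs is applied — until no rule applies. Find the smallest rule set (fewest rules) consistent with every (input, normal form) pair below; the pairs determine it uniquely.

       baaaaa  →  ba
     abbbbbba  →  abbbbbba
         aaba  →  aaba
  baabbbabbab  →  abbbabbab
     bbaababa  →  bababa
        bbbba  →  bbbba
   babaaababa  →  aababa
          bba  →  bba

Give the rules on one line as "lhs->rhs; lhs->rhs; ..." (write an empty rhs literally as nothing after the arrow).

aaa->b; baa->a

  | baaaaa => aaaa => ba
  | abbbbbba
  | aaba
  | baabbbabbab => abbbabbab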